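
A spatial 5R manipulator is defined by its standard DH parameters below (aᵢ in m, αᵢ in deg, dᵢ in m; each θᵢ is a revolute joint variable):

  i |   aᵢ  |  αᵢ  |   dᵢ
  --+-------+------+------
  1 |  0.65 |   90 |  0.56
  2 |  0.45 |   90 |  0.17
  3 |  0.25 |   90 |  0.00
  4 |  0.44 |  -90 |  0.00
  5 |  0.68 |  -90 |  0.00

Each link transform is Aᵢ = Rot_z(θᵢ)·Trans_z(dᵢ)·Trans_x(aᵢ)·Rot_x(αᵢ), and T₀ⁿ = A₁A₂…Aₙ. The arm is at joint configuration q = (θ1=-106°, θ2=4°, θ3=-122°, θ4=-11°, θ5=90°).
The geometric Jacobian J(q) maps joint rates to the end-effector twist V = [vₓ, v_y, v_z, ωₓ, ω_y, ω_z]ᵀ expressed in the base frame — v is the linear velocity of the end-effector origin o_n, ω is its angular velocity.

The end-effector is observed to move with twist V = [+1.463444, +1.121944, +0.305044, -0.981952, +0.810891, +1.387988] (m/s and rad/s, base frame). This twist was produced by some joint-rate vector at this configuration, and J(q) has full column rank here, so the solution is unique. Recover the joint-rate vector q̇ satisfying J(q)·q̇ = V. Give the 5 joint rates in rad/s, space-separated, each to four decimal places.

0.7790 0.9380 -0.9100 0.5160 0.2720

o_n = [0.3784, -1.4690, 0.6902]
J₁: ẑ×o_n = [1.4690, 0.3784, -0.0000], ω = ẑ
J2: z=[-0.9613, 0.2756, 0.0000] o=[-0.1792, -0.6248, 0.5600] → [0.0359, 0.1251, 0.6578, -0.9613, 0.2756, 0.0000]
J3: z=[-0.0192, -0.0671, -0.9976] o=[-0.4663, -1.0095, 0.5914] → [-0.4651, -0.8407, 0.0655, -0.0192, -0.0671, -0.9976]
J4: z=[-0.2762, 0.9593, -0.0592] o=[-0.2261, -0.9409, 0.5821] → [0.0724, -0.0059, -0.4340, -0.2762, 0.9593, -0.0592]
J5: z=[0.1645, -0.0135, -0.9863] o=[0.1906, -0.8167, 0.6499] → [-0.6439, -0.1919, -0.1048, 0.1645, -0.0135, -0.9863]
q̇ = J⁺·V = [0.7790, 0.9380, -0.9100, 0.5160, 0.2720]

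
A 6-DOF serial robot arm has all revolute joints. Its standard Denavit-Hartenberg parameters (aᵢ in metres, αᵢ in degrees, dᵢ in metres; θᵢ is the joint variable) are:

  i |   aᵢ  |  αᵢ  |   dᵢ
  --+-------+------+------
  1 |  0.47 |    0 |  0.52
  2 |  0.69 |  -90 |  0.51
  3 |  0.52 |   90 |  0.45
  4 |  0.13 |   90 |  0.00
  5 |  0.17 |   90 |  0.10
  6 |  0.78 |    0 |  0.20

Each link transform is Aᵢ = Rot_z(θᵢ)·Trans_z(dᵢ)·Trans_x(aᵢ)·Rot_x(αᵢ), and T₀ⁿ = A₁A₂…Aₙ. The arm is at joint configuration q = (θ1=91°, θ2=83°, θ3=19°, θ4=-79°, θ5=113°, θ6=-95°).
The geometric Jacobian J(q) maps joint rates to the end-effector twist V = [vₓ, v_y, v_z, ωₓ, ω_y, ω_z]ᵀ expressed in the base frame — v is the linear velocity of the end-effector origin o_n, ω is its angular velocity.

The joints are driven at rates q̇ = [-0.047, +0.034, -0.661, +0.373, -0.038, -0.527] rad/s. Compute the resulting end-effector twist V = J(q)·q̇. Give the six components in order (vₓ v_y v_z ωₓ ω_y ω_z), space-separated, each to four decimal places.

-0.0694 -0.0626 0.4326 0.0164 0.1768 0.1630

o_n = [-1.9457, 0.3619, 0.7900]
J₁: ẑ×o_n = [-0.3619, -1.9457, 0.0000], ω = ẑ
J2: z=[0.0000, 0.0000, 1.0000] o=[-0.0082, 0.4699, 0.5200] → [0.1081, -1.9375, 0.0000, 0.0000, 0.0000, 1.0000]
J3: z=[-0.1045, -0.9945, 0.0000] o=[-0.6944, 0.5421, 1.0300] → [0.2387, -0.0251, -1.2255, -0.1045, -0.9945, 0.0000]
J4: z=[-0.3238, 0.0340, 0.9455] o=[-1.2304, 0.1459, 0.8607] → [-0.2066, -0.6992, -0.0456, -0.3238, 0.0340, 0.9455]
J5: z=[0.9430, 0.0927, 0.3196] o=[-1.2404, 0.2753, 0.8526] → [-0.0335, -0.1663, 0.1471, 0.9430, 0.0927, 0.3196]
J6: z=[-0.1972, 0.9293, 0.3123] o=[-1.1917, 0.2238, 1.0367] → [-0.2724, -0.2841, 0.6734, -0.1972, 0.9293, 0.3123]
V = J·q̇ = [-0.0694, -0.0626, 0.4326, 0.0164, 0.1768, 0.1630]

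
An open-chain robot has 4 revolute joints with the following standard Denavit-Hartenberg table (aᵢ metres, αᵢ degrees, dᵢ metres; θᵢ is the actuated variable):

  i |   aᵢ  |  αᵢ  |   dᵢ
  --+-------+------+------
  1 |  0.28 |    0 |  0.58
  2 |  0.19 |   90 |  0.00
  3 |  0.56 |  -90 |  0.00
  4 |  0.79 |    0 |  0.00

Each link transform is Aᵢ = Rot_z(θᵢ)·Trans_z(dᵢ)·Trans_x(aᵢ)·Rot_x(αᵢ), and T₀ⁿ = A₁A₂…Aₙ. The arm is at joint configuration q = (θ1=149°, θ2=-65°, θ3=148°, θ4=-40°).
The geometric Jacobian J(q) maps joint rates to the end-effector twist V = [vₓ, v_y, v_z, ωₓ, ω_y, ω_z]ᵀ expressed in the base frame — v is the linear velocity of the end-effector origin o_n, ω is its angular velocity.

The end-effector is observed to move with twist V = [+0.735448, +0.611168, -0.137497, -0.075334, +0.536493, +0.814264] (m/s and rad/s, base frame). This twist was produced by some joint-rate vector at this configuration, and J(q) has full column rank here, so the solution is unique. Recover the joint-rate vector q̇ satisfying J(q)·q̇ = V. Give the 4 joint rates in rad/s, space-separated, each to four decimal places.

o_n = [0.1816, -0.7026, 1.1974]
J₁: ẑ×o_n = [0.7026, 0.1816, -0.0000], ω = ẑ
J2: z=[0.0000, 0.0000, 1.0000] o=[-0.2400, 0.1442, 0.5800] → [0.8468, 0.4216, -0.0000, 0.0000, 0.0000, 1.0000]
J3: z=[0.9945, -0.1045, 0.0000] o=[-0.2201, 0.3332, 0.5800] → [-0.0645, -0.6141, -0.9881, 0.9945, -0.1045, 0.0000]
J4: z=[-0.0554, -0.5270, -0.8480] o=[-0.2698, -0.1391, 0.8768] → [-0.6469, -0.3650, 0.2691, -0.0554, -0.5270, -0.8480]
q̇ = J⁺·V = [-0.7500, 0.7230, -0.1310, -0.9920]

-0.7500 0.7230 -0.1310 -0.9920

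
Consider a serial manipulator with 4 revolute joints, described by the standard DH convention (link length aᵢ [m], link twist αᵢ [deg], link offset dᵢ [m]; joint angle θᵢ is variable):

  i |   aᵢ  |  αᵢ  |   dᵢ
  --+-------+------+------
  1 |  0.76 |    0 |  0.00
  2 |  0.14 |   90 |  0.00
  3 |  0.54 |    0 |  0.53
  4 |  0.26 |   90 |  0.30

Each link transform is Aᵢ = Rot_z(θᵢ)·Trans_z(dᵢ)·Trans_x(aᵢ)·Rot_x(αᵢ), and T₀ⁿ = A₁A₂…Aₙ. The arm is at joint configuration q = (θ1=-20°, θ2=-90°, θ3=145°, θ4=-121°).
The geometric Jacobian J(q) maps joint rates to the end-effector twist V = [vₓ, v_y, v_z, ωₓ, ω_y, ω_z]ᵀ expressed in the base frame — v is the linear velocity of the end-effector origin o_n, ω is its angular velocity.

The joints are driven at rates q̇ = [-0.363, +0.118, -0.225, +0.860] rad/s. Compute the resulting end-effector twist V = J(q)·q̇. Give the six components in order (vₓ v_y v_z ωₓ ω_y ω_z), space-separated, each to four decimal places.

-0.0108 -0.0760 0.2504 -0.5967 0.2172 -0.2450

o_n = [-0.0436, 0.0849, 0.4155]
J₁: ẑ×o_n = [-0.0849, -0.0436, 0.0000], ω = ẑ
J2: z=[0.0000, 0.0000, 1.0000] o=[0.7142, -0.2599, 0.0000] → [-0.3448, -0.7578, 0.0000, 0.0000, 0.0000, 1.0000]
J3: z=[-0.9397, 0.3420, 0.0000] o=[0.6663, -0.3915, 0.0000] → [0.1421, 0.3904, -0.2048, -0.9397, 0.3420, 0.0000]
J4: z=[-0.9397, 0.3420, 0.0000] o=[0.3195, 0.2054, 0.3097] → [0.0362, 0.0994, 0.2375, -0.9397, 0.3420, 0.0000]
V = J·q̇ = [-0.0108, -0.0760, 0.2504, -0.5967, 0.2172, -0.2450]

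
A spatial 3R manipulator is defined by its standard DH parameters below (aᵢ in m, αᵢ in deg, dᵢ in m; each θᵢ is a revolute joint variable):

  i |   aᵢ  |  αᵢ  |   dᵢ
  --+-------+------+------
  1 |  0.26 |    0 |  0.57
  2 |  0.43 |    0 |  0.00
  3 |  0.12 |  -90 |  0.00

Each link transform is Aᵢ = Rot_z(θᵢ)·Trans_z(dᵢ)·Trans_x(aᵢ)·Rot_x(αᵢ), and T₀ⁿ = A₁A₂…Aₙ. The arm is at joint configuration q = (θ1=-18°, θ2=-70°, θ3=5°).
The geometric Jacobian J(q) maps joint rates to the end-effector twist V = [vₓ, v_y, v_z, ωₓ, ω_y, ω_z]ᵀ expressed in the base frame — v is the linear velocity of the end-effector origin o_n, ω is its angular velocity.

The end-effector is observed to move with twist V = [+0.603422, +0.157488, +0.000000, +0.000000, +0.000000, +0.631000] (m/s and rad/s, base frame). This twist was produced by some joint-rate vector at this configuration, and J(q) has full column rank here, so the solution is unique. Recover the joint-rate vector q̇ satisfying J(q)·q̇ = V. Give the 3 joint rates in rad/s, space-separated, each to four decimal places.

o_n = [0.2769, -0.6292, 0.5700]
J₁: ẑ×o_n = [0.6292, 0.2769, -0.0000], ω = ẑ
J2: z=[0.0000, 0.0000, 1.0000] o=[0.2473, -0.0803, 0.5700] → [0.5488, 0.0296, -0.0000, 0.0000, 0.0000, 1.0000]
J3: z=[0.0000, 0.0000, 1.0000] o=[0.2623, -0.5101, 0.5700] → [0.1191, 0.0146, -0.0000, 0.0000, 0.0000, 1.0000]
q̇ = J⁺·V = [0.5310, 0.5990, -0.4990]

0.5310 0.5990 -0.4990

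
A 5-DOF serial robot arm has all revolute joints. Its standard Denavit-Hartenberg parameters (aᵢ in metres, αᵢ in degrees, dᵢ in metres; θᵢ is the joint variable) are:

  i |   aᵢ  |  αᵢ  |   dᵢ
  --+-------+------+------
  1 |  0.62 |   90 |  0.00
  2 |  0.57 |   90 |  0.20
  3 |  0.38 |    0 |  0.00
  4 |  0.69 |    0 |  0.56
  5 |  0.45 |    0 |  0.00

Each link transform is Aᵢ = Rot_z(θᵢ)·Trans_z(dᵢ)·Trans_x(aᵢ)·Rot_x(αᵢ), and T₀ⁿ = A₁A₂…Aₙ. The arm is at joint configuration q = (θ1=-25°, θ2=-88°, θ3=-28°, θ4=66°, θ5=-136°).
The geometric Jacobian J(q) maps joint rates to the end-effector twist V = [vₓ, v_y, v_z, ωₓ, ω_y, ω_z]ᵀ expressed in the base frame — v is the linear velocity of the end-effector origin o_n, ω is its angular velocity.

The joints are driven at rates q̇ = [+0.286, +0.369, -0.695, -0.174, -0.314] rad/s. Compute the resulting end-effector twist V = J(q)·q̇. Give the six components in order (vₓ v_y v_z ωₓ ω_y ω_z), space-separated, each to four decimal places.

0.7413 0.3855 0.0932 0.9156 -0.8341 0.3273

o_n = [0.0982, -0.0467, -1.4053]
J₁: ẑ×o_n = [0.0467, 0.0982, -0.0000], ω = ẑ
J2: z=[-0.4226, -0.9063, 0.0000] o=[0.5619, -0.2620, 0.0000] → [1.2737, -0.5939, -0.5113, -0.4226, -0.9063, 0.0000]
J3: z=[-0.9058, 0.4224, -0.0349] o=[0.4954, -0.4517, -0.5697] → [-0.3388, -0.7430, -0.1991, -0.9058, 0.4224, -0.0349]
J4: z=[-0.9058, 0.4224, -0.0349] o=[0.5814, -0.2950, -0.9050] → [-0.2027, -0.4363, -0.0208, -0.9058, 0.4224, -0.0349]
J5: z=[-0.9058, 0.4224, -0.0349] o=[-0.0881, -0.4515, -1.4679] → [0.0406, 0.0502, -0.4453, -0.9058, 0.4224, -0.0349]
V = J·q̇ = [0.7413, 0.3855, 0.0932, 0.9156, -0.8341, 0.3273]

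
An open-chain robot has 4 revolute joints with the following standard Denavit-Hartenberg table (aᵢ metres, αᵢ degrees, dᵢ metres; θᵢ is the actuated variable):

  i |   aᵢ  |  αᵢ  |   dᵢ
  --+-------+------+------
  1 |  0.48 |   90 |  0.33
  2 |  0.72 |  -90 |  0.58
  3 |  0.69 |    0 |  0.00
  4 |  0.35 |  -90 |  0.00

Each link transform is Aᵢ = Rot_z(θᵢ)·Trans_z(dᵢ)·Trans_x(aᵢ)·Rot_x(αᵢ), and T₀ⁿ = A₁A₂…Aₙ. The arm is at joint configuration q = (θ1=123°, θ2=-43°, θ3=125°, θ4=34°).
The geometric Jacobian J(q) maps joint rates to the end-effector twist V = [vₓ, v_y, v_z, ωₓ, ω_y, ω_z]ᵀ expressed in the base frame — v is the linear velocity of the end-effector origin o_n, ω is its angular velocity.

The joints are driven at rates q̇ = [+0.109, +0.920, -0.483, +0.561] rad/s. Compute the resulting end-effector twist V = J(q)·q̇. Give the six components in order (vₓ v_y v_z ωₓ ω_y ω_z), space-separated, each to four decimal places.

-0.2801 0.0314 -0.1812 0.7426 0.5457 0.1660

o_n = [-0.3532, 0.3408, 0.3317]
J₁: ẑ×o_n = [-0.3408, -0.3532, 0.0000], ω = ẑ
J2: z=[0.8387, 0.5446, 0.0000] o=[-0.2614, 0.4026, 0.3300] → [0.0009, -0.0014, -0.0018, 0.8387, 0.5446, 0.0000]
J3: z=[-0.3714, 0.5720, 0.7314] o=[-0.0618, 1.1601, -0.1610] → [0.8811, -0.0301, 0.4710, -0.3714, 0.5720, 0.7314]
J4: z=[-0.3714, 0.5720, 0.7314] o=[-0.3782, 0.6095, 0.1089] → [0.3240, 0.1010, 0.0855, -0.3714, 0.5720, 0.7314]
V = J·q̇ = [-0.2801, 0.0314, -0.1812, 0.7426, 0.5457, 0.1660]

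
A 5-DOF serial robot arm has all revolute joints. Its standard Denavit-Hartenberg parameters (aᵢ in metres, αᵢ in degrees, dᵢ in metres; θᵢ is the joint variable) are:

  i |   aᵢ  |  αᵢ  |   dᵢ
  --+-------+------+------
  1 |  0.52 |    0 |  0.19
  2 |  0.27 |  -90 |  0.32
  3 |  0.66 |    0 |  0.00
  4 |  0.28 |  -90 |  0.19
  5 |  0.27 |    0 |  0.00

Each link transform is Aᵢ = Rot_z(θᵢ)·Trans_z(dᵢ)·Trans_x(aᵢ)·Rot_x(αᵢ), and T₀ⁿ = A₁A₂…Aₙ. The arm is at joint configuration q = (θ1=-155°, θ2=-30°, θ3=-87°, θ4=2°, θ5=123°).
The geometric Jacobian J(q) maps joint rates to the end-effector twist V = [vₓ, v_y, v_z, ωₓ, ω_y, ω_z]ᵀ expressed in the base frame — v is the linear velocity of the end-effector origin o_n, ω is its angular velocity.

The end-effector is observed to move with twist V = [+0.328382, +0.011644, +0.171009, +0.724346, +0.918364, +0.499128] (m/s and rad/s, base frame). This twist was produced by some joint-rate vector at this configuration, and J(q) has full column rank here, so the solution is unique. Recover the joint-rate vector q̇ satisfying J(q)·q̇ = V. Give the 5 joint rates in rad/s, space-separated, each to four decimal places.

-0.1900 0.6330 -0.4170 -0.5610 -0.6440

o_n = [-0.7830, -0.1559, 1.3015]
J₁: ẑ×o_n = [0.1559, -0.7830, 0.0000], ω = ẑ
J2: z=[0.0000, 0.0000, 1.0000] o=[-0.4713, -0.2198, 0.1900] → [-0.0639, -0.3117, 0.0000, 0.0000, 0.0000, 1.0000]
J3: z=[-0.0872, -0.9962, 0.0000] o=[-0.7403, -0.1962, 0.5100] → [-0.7885, 0.0690, -0.0461, -0.0872, -0.9962, 0.0000]
J4: z=[-0.0872, -0.9962, 0.0000] o=[-0.7747, -0.1932, 1.1691] → [-0.1319, 0.0115, -0.0116, -0.0872, -0.9962, 0.0000]
J5: z=[-0.9924, 0.0868, -0.0872] o=[-0.8155, -0.3804, 1.4480] → [0.0068, -0.1482, -0.2256, -0.9924, 0.0868, -0.0872]
q̇ = J⁺·V = [-0.1900, 0.6330, -0.4170, -0.5610, -0.6440]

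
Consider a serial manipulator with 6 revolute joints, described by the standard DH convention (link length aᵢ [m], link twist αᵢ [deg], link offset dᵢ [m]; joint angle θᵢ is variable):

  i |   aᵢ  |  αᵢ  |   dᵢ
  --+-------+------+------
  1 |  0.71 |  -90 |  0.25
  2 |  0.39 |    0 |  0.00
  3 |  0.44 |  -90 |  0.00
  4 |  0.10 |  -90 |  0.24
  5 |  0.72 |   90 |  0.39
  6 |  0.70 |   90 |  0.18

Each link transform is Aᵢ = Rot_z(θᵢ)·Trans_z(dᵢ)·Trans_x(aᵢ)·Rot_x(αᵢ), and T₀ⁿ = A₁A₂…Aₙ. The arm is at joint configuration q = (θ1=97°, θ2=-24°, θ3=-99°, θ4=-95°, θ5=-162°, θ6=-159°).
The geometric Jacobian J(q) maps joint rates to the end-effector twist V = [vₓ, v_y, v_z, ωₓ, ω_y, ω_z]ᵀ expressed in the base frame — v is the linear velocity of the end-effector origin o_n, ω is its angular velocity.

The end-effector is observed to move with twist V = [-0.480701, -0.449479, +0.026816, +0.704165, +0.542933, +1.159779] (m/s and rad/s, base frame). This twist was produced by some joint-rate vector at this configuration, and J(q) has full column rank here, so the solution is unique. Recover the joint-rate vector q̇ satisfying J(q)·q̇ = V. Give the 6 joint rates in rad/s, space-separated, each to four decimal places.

0.8790 -0.9370 0.2610 0.8030 -0.0190 0.2840

o_n = [-0.0940, 0.8199, 0.9439]
J₁: ẑ×o_n = [-0.8199, -0.0940, 0.0000], ω = ẑ
J2: z=[-0.9925, -0.1219, 0.0000] o=[-0.0865, 0.7047, 0.2500] → [-0.0846, 0.6888, -0.1152, -0.9925, -0.1219, 0.0000]
J3: z=[-0.9925, -0.1219, 0.0000] o=[-0.1299, 1.0583, 0.4086] → [-0.0652, 0.5313, 0.2411, -0.9925, -0.1219, 0.0000]
J4: z=[-0.1022, 0.8324, 0.5446] o=[-0.1007, 0.8205, 0.7776] → [0.1388, 0.0207, -0.0056, -0.1022, 0.8324, 0.5446]
J5: z=[-0.0204, -0.5491, 0.8355] o=[-0.2247, 1.0128, 0.9010] → [0.1377, 0.1101, 0.0757, -0.0204, -0.5491, 0.8355]
J6: z=[0.4045, -0.7687, -0.4954] o=[0.4256, 1.0347, 1.3981] → [0.2427, 0.4411, -0.4863, 0.4045, -0.7687, -0.4954]
q̇ = J⁺·V = [0.8790, -0.9370, 0.2610, 0.8030, -0.0190, 0.2840]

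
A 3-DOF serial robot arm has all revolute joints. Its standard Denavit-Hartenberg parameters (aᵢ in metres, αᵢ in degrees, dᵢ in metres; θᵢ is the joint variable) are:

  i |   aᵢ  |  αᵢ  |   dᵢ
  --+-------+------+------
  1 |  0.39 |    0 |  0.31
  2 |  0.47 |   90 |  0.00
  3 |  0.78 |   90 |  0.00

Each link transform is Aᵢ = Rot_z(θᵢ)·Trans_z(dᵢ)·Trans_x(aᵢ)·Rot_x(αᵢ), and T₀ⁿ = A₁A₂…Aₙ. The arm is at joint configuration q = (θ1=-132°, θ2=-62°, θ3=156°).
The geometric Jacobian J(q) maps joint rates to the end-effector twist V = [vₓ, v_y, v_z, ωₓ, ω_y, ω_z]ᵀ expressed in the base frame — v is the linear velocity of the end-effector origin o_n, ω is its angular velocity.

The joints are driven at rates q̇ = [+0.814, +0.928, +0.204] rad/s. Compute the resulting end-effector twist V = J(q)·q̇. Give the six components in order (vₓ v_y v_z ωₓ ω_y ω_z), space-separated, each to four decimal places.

0.4009 0.1819 -0.1454 0.0494 0.1979 1.7420

o_n = [-0.0256, -0.3485, 0.6273]
J₁: ẑ×o_n = [0.3485, -0.0256, 0.0000], ω = ẑ
J2: z=[0.0000, 0.0000, 1.0000] o=[-0.2610, -0.2898, 0.3100] → [0.0587, 0.2354, -0.0000, 0.0000, 0.0000, 1.0000]
J3: z=[0.2419, 0.9703, 0.0000] o=[-0.7170, -0.1761, 0.3100] → [0.3078, -0.0768, -0.7126, 0.2419, 0.9703, 0.0000]
V = J·q̇ = [0.4009, 0.1819, -0.1454, 0.0494, 0.1979, 1.7420]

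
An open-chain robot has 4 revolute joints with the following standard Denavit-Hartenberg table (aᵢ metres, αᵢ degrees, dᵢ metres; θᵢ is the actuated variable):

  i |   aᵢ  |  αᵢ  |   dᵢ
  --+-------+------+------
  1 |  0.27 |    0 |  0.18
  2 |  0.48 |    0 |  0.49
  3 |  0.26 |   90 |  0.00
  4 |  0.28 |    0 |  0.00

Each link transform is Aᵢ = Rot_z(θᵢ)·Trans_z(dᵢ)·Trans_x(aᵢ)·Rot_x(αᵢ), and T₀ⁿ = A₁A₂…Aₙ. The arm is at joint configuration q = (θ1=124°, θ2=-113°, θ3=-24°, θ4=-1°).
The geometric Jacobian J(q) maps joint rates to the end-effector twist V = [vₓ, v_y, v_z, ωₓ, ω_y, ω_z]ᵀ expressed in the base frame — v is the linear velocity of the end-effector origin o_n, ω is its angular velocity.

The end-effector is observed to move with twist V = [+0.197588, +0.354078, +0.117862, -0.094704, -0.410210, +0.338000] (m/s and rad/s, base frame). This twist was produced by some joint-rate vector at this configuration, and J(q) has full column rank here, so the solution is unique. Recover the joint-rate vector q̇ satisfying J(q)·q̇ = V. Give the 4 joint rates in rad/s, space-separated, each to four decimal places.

-0.7460 0.8820 0.2020 0.4210

o_n = [0.8463, 0.1940, 0.6651]
J₁: ẑ×o_n = [-0.1940, 0.8463, 0.0000], ω = ẑ
J2: z=[0.0000, 0.0000, 1.0000] o=[-0.1510, 0.2238, 0.1800] → [0.0299, 0.9973, -0.0000, 0.0000, 0.0000, 1.0000]
J3: z=[0.0000, 0.0000, 1.0000] o=[0.3202, 0.3154, 0.6700] → [0.1215, 0.5261, -0.0000, 0.0000, 0.0000, 1.0000]
J4: z=[-0.2250, -0.9744, 0.0000] o=[0.5735, 0.2569, 0.6700] → [0.0048, -0.0011, 0.2800, -0.2250, -0.9744, 0.0000]
q̇ = J⁺·V = [-0.7460, 0.8820, 0.2020, 0.4210]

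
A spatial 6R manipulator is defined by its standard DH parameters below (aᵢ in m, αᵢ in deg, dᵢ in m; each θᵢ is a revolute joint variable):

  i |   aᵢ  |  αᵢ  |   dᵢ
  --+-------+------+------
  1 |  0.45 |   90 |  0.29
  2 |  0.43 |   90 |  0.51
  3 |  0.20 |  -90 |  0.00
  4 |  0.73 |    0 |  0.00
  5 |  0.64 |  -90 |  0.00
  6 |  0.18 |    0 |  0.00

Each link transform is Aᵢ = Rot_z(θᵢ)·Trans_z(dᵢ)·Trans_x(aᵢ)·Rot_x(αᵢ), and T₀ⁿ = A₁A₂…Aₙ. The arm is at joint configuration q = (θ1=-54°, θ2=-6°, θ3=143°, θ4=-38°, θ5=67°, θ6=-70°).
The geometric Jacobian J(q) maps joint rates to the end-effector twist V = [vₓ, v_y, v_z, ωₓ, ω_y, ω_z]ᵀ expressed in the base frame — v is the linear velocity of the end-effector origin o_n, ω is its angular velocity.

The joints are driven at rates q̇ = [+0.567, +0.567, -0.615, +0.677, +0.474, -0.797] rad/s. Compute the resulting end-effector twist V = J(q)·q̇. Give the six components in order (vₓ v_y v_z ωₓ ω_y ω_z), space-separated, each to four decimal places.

o_n = [-1.1783, -0.4381, 0.2629]
J₁: ẑ×o_n = [0.4381, -1.1783, 0.0000], ω = ẑ
J2: z=[-0.8090, -0.5878, 0.0000] o=[0.2645, -0.3641, 0.2900] → [0.0159, -0.0219, -0.7881, -0.8090, -0.5878, 0.0000]
J3: z=[-0.0614, 0.0846, -0.9945] o=[0.1033, -1.0098, 0.2451] → [0.5701, 1.2756, 0.0732, -0.0614, 0.0846, -0.9945]
J4: z=[0.2943, 0.9536, 0.0629] o=[-0.0875, -0.9520, 0.2617] → [-0.0312, -0.0690, 1.1915, 0.2943, 0.9536, 0.0629]
J5: z=[0.2943, 0.9536, 0.0629] o=[-0.6637, -0.7479, -0.1372] → [0.3621, -0.1501, 0.5818, 0.2943, 0.9536, 0.0629]
J6: z=[0.5161, -0.2140, 0.8294] o=[-1.1785, -0.6124, 0.2181] → [-0.1542, -0.0229, 0.0900, 0.5161, -0.2140, 0.8294]
V = J·q̇ = [0.1802, -1.5646, 0.5187, -0.4935, 0.8829, 0.5900]

0.1802 -1.5646 0.5187 -0.4935 0.8829 0.5900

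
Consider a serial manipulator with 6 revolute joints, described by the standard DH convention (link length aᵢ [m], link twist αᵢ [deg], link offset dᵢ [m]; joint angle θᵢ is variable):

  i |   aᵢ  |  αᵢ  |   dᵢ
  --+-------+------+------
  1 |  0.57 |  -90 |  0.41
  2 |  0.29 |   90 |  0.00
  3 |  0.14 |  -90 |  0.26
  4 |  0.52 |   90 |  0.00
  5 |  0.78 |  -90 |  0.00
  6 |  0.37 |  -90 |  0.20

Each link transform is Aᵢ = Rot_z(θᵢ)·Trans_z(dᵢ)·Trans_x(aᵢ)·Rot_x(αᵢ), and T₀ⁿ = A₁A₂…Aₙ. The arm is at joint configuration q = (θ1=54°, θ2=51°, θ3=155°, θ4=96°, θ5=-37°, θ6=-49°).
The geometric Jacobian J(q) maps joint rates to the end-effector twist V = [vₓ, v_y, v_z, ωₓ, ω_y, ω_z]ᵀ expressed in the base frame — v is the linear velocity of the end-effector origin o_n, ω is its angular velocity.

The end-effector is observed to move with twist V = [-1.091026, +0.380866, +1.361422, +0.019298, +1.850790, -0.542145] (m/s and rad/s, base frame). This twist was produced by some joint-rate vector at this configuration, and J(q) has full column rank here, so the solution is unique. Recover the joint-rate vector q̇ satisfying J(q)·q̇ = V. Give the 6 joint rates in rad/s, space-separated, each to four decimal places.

o_n = [-0.5569, 0.1271, -0.5449]
J₁: ẑ×o_n = [-0.1271, -0.5569, 0.0000], ω = ẑ
J2: z=[-0.8090, 0.5878, 0.0000] o=[0.3350, 0.4611, 0.4100] → [-0.5613, -0.7725, 0.7945, -0.8090, 0.5878, 0.0000]
J3: z=[0.4568, 0.6287, 0.6293] o=[0.4423, 0.6088, 0.1846] → [-0.1555, -0.2956, 0.4082, 0.4568, 0.6287, 0.6293]
J4: z=[0.5769, -0.7479, 0.3284] o=[0.4663, 0.7424, 0.4469] → [0.9438, 0.2361, -1.1202, 0.5769, -0.7479, 0.3284]
J5: z=[-0.7212, -0.2776, 0.6347] o=[0.2668, 0.4289, 0.0831] → [0.3658, -0.9757, -0.0110, -0.7212, -0.2776, 0.6347]
J6: z=[0.2299, -0.9602, -0.1587] o=[-0.2429, 0.4043, -0.5068] → [-0.0074, 0.0586, -0.3653, 0.2299, -0.9602, -0.1587]
q̇ = J⁺·V = [-0.1570, 0.3610, 0.3810, -0.5630, -0.8840, -0.7630]

-0.1570 0.3610 0.3810 -0.5630 -0.8840 -0.7630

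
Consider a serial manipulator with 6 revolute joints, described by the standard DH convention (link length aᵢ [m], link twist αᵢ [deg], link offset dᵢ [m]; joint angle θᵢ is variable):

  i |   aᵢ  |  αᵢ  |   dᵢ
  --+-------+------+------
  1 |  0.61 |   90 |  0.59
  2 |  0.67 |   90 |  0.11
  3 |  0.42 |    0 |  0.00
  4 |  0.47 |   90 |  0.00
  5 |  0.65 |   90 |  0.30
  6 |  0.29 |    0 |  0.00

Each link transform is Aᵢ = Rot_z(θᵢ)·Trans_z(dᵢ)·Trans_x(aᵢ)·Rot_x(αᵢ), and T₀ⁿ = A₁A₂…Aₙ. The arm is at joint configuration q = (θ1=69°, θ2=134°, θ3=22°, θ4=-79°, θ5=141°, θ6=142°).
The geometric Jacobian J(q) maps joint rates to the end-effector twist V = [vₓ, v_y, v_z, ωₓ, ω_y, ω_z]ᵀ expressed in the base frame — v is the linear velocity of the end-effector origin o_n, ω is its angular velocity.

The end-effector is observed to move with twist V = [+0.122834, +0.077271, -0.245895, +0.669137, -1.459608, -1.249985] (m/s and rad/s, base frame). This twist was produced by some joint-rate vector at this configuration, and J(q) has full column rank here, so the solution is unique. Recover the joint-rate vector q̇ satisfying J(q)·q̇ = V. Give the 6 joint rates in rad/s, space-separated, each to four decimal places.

o_n = [-0.0014, 0.3109, 1.3034]
J₁: ẑ×o_n = [-0.3109, -0.0014, 0.0000], ω = ẑ
J2: z=[0.9336, -0.3584, 0.0000] o=[0.2186, 0.5695, 0.5900] → [-0.2557, -0.6661, -0.3202, 0.9336, -0.3584, 0.0000]
J3: z=[0.2578, 0.6716, 0.6947] o=[0.1545, 0.0956, 1.0720] → [0.0058, -0.1680, 0.1602, 0.2578, 0.6716, 0.6947]
J4: z=[0.2578, 0.6716, 0.6947] o=[0.2044, -0.2134, 1.3521] → [-0.3969, -0.1305, 0.2734, 0.2578, 0.6716, 0.6947]
J5: z=[-0.2997, 0.7391, -0.6033] o=[-0.2273, -0.2381, 1.5362] → [0.1592, -0.2060, -0.3315, -0.2997, 0.7391, -0.6033]
J6: z=[-0.3777, 0.4888, 0.7864] o=[0.2523, 0.2849, 1.4415] → [-0.0879, -0.2517, 0.1142, -0.3777, 0.4888, 0.7864]
q̇ = J⁺·V = [-0.4220, 0.4990, -0.4800, -0.3550, -0.5080, -0.7050]

-0.4220 0.4990 -0.4800 -0.3550 -0.5080 -0.7050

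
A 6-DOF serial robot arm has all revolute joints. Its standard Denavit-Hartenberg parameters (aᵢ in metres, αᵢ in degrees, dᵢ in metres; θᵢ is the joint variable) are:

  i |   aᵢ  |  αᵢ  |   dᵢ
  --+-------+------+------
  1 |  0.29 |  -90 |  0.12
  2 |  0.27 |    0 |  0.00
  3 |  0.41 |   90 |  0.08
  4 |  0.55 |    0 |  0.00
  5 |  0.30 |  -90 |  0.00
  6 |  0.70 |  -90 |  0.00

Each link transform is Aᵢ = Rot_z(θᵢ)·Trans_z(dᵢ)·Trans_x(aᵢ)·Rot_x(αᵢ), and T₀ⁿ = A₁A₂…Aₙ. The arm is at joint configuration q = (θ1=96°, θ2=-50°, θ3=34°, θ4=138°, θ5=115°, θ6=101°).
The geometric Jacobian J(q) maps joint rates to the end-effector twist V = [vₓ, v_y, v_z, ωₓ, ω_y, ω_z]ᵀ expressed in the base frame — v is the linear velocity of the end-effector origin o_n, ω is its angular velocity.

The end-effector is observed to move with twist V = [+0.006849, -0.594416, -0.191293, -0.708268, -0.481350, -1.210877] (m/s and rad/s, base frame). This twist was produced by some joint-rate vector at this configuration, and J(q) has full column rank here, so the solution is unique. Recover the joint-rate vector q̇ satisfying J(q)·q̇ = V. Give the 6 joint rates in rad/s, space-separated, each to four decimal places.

o_n = [-0.3508, 0.5739, -0.3468]
J₁: ẑ×o_n = [-0.5739, -0.3508, 0.0000], ω = ẑ
J2: z=[-0.9945, -0.1045, 0.0000] o=[-0.0303, 0.2884, 0.1200] → [0.0488, -0.4642, -0.3174, -0.9945, -0.1045, 0.0000]
J3: z=[-0.9945, -0.1045, 0.0000] o=[-0.0485, 0.4610, 0.3268] → [0.0704, -0.6699, -0.1438, -0.9945, -0.1045, 0.0000]
J4: z=[0.0288, -0.2741, 0.9613] o=[-0.1692, 0.8446, 0.4398] → [0.4759, -0.1519, -0.0576, 0.0288, -0.2741, 0.9613]
J5: z=[0.0288, -0.2741, 0.9613] o=[-0.4941, 0.4154, 0.3272] → [0.0324, 0.1572, 0.0439, 0.0288, -0.2741, 0.9613]
J6: z=[0.1947, 0.9448, 0.2636] o=[-0.2000, 0.3615, 0.3030] → [-0.6699, 0.0868, 0.1838, 0.1947, 0.9448, 0.2636]
q̇ = J⁺·V = [0.4240, -0.1750, 0.6730, -0.7430, -0.7170, -0.8780]

0.4240 -0.1750 0.6730 -0.7430 -0.7170 -0.8780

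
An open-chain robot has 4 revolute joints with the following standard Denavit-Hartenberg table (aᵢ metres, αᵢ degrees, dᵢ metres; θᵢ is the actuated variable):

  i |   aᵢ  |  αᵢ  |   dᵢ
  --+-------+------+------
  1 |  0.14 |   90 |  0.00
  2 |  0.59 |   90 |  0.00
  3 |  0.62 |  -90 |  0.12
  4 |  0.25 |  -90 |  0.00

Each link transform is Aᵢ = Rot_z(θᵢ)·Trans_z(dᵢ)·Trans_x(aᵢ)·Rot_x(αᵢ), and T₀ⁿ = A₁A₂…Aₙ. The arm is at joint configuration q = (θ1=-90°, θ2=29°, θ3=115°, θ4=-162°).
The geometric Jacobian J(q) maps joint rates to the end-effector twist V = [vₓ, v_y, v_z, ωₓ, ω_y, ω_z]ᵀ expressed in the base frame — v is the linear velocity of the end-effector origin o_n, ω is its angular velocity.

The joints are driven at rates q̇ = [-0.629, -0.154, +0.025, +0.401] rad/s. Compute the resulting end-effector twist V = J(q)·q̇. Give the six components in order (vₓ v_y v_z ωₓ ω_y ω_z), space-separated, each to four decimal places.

o_n = [-0.3464, -0.6104, 0.0352]
J₁: ẑ×o_n = [0.6104, -0.3464, 0.0000], ω = ẑ
J2: z=[-1.0000, -0.0000, 0.0000] o=[0.0000, -0.1400, 0.0000] → [0.0000, 0.0352, 0.4704, -1.0000, -0.0000, 0.0000]
J3: z=[-0.0000, -0.4848, -0.8746] o=[0.0000, -0.6560, 0.2860] → [0.1615, 0.3030, -0.1679, -0.0000, -0.4848, -0.8746]
J4: z=[0.4226, 0.7927, -0.4394] o=[-0.5619, -0.4850, 0.0541] → [-0.0700, -0.0867, -0.2238, 0.4226, 0.7927, -0.4394]
V = J·q̇ = [-0.4080, 0.1853, -0.1664, 0.3235, 0.3057, -0.8271]

-0.4080 0.1853 -0.1664 0.3235 0.3057 -0.8271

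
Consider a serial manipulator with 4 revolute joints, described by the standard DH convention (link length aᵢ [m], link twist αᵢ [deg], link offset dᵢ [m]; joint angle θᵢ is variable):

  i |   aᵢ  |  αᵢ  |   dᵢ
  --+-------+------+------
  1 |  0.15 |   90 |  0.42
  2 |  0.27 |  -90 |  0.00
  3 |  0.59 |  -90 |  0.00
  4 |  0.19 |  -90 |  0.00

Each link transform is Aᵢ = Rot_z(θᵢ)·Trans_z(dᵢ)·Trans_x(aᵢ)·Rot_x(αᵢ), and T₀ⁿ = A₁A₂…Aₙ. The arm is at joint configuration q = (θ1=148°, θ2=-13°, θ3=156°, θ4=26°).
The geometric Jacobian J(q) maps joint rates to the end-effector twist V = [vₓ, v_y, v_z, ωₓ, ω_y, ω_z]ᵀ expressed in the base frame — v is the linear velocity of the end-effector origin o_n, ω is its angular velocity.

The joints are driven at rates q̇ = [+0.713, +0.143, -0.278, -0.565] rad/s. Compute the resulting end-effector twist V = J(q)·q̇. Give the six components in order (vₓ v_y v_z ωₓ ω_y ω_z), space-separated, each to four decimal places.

o_n = [0.0759, -0.4123, 0.4344]
J₁: ẑ×o_n = [0.4123, 0.0759, -0.0000], ω = ẑ
J2: z=[0.5299, 0.8480, 0.0000] o=[-0.1272, 0.0795, 0.4200] → [0.0123, -0.0077, -0.4328, 0.5299, 0.8480, 0.0000]
J3: z=[-0.1908, 0.1192, 0.9744] o=[-0.3503, 0.2189, 0.3593] → [0.6240, 0.4296, 0.0696, -0.1908, 0.1192, 0.9744]
J4: z=[0.8202, 0.5647, 0.0915] o=[-0.0321, -0.2629, 0.4805] → [-0.0123, 0.0477, -0.1835, 0.8202, 0.5647, 0.0915]
V = J·q̇ = [0.1292, -0.0933, 0.0224, -0.3346, -0.2309, 0.3904]

0.1292 -0.0933 0.0224 -0.3346 -0.2309 0.3904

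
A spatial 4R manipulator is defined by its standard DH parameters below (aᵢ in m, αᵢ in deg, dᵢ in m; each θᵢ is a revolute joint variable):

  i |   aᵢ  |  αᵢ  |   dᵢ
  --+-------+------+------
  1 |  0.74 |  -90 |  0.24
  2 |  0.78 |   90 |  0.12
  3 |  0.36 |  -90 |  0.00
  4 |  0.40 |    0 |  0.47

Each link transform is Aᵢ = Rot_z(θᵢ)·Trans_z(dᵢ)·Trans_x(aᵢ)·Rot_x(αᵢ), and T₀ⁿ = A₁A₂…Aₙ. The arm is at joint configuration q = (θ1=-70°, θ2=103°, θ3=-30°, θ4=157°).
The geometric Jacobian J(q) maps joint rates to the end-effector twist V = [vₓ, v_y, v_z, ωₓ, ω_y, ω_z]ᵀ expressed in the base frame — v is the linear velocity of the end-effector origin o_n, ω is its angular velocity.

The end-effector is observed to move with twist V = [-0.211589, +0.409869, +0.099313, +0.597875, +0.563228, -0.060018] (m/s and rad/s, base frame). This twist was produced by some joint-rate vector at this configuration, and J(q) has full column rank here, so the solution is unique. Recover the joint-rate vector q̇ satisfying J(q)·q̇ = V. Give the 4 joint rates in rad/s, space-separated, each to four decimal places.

o_n = [0.6226, -0.1576, -0.7069]
J₁: ẑ×o_n = [0.1576, 0.6226, -0.0000], ω = ẑ
J2: z=[0.9397, 0.3420, 0.0000] o=[0.2531, -0.6954, 0.2400] → [-0.3239, 0.8898, 0.3790, 0.9397, 0.3420, 0.0000]
J3: z=[0.3333, -0.9156, -0.2250] o=[0.3058, -0.4894, -0.5200] → [0.2458, -0.0090, 0.4006, 0.3333, -0.9156, -0.2250]
J4: z=[0.7753, 0.4019, -0.4872] o=[0.1127, -0.4851, -0.8238] → [0.2066, -0.3390, 0.0491, 0.7753, 0.4019, -0.4872]
q̇ = J⁺·V = [-0.0180, 0.5570, -0.3070, 0.2280]

-0.0180 0.5570 -0.3070 0.2280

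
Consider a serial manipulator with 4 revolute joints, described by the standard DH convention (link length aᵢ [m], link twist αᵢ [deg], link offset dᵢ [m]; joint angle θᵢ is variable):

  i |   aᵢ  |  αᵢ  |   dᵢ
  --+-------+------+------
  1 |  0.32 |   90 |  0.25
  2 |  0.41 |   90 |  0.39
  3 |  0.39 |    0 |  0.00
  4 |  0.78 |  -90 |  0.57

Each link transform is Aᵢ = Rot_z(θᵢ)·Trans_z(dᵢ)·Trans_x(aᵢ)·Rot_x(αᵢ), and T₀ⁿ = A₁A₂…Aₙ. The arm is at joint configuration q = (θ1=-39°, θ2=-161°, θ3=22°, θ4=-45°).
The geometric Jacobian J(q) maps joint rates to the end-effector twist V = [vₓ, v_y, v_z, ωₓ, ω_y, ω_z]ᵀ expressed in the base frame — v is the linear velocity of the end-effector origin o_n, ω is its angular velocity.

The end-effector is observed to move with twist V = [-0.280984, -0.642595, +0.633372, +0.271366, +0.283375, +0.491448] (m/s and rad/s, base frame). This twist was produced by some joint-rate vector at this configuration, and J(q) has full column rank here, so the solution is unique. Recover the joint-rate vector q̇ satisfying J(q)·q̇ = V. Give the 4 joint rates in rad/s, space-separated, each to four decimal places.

0.5860 -0.3910 0.0040 -0.1040

o_n = [-1.1357, 0.6220, 0.3040]
J₁: ẑ×o_n = [-0.6220, -1.1357, 0.0000], ω = ẑ
J2: z=[-0.6293, -0.7771, 0.0000] o=[0.2487, -0.2014, 0.2500] → [-0.0420, 0.0340, -1.5940, -0.6293, -0.7771, 0.0000]
J3: z=[-0.2530, 0.2049, 0.9455] o=[-0.2980, -0.2605, 0.1165] → [-0.7960, -0.7446, -0.0517, -0.2530, 0.2049, 0.9455]
J4: z=[-0.2530, 0.2049, 0.9455] o=[-0.6557, -0.1589, -0.0012] → [-0.6758, -0.3766, -0.0992, -0.2530, 0.2049, 0.9455]
q̇ = J⁺·V = [0.5860, -0.3910, 0.0040, -0.1040]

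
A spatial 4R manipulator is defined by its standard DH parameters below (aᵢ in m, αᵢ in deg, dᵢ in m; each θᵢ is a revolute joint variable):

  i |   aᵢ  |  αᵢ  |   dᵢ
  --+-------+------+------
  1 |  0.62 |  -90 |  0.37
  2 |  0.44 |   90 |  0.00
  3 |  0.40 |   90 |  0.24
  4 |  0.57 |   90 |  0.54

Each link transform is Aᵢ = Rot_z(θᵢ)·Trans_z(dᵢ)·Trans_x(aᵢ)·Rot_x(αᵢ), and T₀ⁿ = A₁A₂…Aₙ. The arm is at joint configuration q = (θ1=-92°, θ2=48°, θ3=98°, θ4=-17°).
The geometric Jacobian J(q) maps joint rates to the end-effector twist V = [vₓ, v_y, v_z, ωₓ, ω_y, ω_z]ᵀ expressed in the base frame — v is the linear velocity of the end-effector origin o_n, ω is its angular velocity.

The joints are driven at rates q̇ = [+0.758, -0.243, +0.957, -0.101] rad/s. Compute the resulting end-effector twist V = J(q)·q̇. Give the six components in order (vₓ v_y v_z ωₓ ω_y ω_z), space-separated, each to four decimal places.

1.3532 1.2664 0.8308 -0.2794 -0.6349 1.4727

o_n = [0.9672, -1.2733, -0.2076]
J₁: ẑ×o_n = [1.2733, 0.9672, -0.0000], ω = ẑ
J2: z=[0.9994, -0.0349, 0.0000] o=[-0.0216, -0.6196, 0.3700] → [0.0202, 0.5772, -0.6187, 0.9994, -0.0349, 0.0000]
J3: z=[-0.0259, -0.7427, 0.6691] o=[-0.0319, -0.9139, 0.0430] → [0.4266, 0.6620, 0.7514, -0.0259, -0.7427, 0.6691]
J4: z=[0.1160, -0.6671, -0.7359] o=[0.3590, -1.0687, 0.2450] → [0.1513, -0.3951, 0.3820, 0.1160, -0.6671, -0.7359]
V = J·q̇ = [1.3532, 1.2664, 0.8308, -0.2794, -0.6349, 1.4727]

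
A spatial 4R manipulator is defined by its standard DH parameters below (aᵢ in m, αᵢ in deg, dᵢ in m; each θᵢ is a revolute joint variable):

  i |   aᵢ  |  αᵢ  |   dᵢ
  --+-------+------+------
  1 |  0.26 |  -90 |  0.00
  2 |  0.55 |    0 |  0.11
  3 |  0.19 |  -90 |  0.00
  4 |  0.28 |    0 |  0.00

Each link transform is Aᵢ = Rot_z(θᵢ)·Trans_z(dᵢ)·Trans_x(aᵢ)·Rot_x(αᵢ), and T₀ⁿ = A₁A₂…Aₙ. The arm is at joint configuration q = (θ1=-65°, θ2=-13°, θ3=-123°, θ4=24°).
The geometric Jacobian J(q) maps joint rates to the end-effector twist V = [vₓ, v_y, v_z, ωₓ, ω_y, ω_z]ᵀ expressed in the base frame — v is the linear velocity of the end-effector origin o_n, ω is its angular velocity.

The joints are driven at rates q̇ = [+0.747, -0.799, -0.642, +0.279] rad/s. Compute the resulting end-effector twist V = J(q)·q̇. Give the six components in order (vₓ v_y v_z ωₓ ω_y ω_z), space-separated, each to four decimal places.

o_n = [0.1973, -0.4323, 0.4334]
J₁: ẑ×o_n = [0.4323, 0.1973, -0.0000], ω = ẑ
J2: z=[0.9063, 0.4226, 0.0000] o=[0.1099, -0.2356, 0.0000] → [0.1832, -0.3928, -0.2152, 0.9063, 0.4226, 0.0000]
J3: z=[0.9063, 0.4226, 0.0000] o=[0.4361, -0.6748, 0.1237] → [0.1309, -0.2807, 0.3207, 0.9063, 0.4226, 0.0000]
J4: z=[0.2936, -0.6296, 0.7193] o=[0.3783, -0.5510, 0.2557] → [-0.1972, -0.1824, -0.0791, 0.2936, -0.6296, 0.7193]
V = J·q̇ = [0.0376, 0.5905, -0.0560, -1.2241, -0.7846, 0.9477]

0.0376 0.5905 -0.0560 -1.2241 -0.7846 0.9477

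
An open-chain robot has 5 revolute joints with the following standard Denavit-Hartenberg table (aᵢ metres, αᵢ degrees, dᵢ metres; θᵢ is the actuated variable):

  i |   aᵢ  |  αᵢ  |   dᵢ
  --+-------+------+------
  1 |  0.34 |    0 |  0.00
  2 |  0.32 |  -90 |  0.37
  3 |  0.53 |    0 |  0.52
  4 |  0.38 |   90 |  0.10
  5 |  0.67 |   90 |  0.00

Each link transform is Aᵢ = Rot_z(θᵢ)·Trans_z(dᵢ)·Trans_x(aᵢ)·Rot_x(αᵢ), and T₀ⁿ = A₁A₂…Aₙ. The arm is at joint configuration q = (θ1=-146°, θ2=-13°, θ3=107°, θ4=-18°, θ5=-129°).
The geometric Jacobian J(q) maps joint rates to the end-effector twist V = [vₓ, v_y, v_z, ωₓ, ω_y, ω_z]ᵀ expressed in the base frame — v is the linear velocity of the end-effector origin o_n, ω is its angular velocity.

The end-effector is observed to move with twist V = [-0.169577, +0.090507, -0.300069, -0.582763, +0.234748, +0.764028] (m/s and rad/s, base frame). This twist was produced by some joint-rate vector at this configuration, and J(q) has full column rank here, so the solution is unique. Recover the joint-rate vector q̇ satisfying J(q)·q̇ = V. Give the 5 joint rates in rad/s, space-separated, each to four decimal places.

o_n = [-0.3997, -0.3417, -0.0952]
J₁: ẑ×o_n = [0.3417, -0.3997, 0.0000], ω = ẑ
J2: z=[0.0000, 0.0000, 1.0000] o=[-0.2819, -0.1901, 0.0000] → [0.1516, -0.1178, 0.0000, 0.0000, 0.0000, 1.0000]
J3: z=[0.3584, -0.9336, 0.0000] o=[-0.5806, -0.3048, 0.3700] → [0.4343, 0.1667, 0.1557, 0.3584, -0.9336, 0.0000]
J4: z=[0.3584, -0.9336, 0.0000] o=[-0.2496, -0.7347, -0.1368] → [-0.0389, -0.0149, 0.0007, 0.3584, -0.9336, 0.0000]
J5: z=[-0.9334, -0.3583, 0.0175] o=[-0.2200, -0.8305, -0.5168] → [-0.1596, 0.3904, -0.5206, -0.9334, -0.3583, 0.0175]
q̇ = J⁺·V = [-0.2280, 0.9840, -0.3890, -0.0390, 0.4600]

-0.2280 0.9840 -0.3890 -0.0390 0.4600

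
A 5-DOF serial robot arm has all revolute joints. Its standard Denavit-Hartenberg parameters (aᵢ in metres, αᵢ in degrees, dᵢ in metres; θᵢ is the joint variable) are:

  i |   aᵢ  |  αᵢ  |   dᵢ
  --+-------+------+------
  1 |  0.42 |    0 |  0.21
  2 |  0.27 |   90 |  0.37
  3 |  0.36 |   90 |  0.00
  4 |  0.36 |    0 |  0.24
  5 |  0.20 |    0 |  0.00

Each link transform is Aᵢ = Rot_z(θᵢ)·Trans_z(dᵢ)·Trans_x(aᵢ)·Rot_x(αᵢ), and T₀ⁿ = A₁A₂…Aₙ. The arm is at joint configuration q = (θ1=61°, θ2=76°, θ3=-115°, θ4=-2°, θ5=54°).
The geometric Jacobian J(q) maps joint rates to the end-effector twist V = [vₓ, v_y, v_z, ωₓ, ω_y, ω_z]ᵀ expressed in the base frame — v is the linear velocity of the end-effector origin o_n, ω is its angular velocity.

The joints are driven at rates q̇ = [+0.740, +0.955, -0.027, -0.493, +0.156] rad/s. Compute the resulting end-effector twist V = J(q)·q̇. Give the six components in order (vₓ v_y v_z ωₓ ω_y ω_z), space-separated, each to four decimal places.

-0.2222 0.5091 -0.0270 -0.2418 0.1886 1.5526

o_n = [0.5247, 0.2663, -0.0825]
J₁: ẑ×o_n = [-0.2663, 0.5247, 0.0000], ω = ẑ
J2: z=[0.0000, 0.0000, 1.0000] o=[0.2036, 0.3673, 0.2100] → [0.1011, 0.3211, -0.0000, 0.0000, 0.0000, 1.0000]
J3: z=[0.6820, 0.7314, 0.0000] o=[0.0062, 0.5515, 0.5800] → [-0.4845, 0.4518, -0.5737, 0.6820, 0.7314, 0.0000]
J4: z=[0.6628, -0.6181, 0.4226] o=[0.1174, 0.4477, 0.2537] → [0.2845, 0.3950, 0.1314, 0.6628, -0.6181, 0.4226]
J5: z=[0.6628, -0.6181, 0.4226] o=[0.3791, 0.1865, 0.0291] → [0.0353, 0.1355, 0.1428, 0.6628, -0.6181, 0.4226]
V = J·q̇ = [-0.2222, 0.5091, -0.0270, -0.2418, 0.1886, 1.5526]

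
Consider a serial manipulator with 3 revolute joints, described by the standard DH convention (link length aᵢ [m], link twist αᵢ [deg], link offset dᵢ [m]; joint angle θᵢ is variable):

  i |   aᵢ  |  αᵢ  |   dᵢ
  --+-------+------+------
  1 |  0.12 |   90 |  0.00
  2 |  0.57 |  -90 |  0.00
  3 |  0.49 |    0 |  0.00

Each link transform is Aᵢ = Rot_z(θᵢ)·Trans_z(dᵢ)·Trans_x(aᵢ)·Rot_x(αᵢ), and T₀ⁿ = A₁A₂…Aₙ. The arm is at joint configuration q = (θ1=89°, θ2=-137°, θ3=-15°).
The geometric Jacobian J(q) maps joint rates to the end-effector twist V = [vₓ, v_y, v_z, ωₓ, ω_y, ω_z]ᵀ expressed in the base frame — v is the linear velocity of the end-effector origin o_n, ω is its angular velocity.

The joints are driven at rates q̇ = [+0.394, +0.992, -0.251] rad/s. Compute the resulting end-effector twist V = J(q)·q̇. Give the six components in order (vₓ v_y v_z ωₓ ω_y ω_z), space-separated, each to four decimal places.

0.3857 0.7725 -0.7352 0.9889 -0.1885 0.5776

o_n = [0.1156, -0.6451, -0.7115]
J₁: ẑ×o_n = [0.6451, 0.1156, -0.0000], ω = ẑ
J2: z=[0.9998, -0.0175, 0.0000] o=[0.0021, 0.1200, 0.0000] → [0.0124, 0.7114, -0.7630, 0.9998, -0.0175, 0.0000]
J3: z=[0.0119, 0.6819, -0.7314] o=[-0.0052, -0.2968, -0.3887] → [-0.4749, -0.0845, -0.0865, 0.0119, 0.6819, -0.7314]
V = J·q̇ = [0.3857, 0.7725, -0.7352, 0.9889, -0.1885, 0.5776]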